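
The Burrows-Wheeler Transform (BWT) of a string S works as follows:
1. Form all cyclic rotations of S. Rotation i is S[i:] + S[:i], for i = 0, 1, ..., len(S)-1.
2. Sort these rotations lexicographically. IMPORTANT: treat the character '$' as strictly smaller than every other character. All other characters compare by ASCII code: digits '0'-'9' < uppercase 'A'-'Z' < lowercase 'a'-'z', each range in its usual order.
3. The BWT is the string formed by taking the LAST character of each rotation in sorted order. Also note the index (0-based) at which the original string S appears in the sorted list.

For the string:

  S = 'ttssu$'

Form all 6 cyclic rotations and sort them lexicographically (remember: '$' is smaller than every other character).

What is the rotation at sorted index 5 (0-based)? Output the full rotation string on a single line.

All 6 rotations (rotation i = S[i:]+S[:i]):
  rot[0] = ttssu$
  rot[1] = tssu$t
  rot[2] = ssu$tt
  rot[3] = su$tts
  rot[4] = u$ttss
  rot[5] = $ttssu
Sorted (with $ < everything):
  sorted[0] = $ttssu
  sorted[1] = ssu$tt
  sorted[2] = su$tts
  sorted[3] = tssu$t
  sorted[4] = ttssu$
  sorted[5] = u$ttss
sorted[5] = u$ttss

Answer: u$ttss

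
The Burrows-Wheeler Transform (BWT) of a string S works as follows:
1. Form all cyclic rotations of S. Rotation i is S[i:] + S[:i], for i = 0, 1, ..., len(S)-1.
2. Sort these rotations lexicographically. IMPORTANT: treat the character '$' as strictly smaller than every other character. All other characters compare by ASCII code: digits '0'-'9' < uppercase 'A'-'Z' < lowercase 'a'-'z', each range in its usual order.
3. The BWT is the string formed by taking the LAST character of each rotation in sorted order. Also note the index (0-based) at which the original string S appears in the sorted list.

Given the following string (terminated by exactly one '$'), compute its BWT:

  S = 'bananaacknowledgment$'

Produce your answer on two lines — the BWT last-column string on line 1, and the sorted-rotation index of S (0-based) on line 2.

Answer: tnanb$aelmdcwgaakenno
5

Derivation:
All 21 rotations (rotation i = S[i:]+S[:i]):
  rot[0] = bananaacknowledgment$
  rot[1] = ananaacknowledgment$b
  rot[2] = nanaacknowledgment$ba
  rot[3] = anaacknowledgment$ban
  rot[4] = naacknowledgment$bana
  rot[5] = aacknowledgment$banan
  rot[6] = acknowledgment$banana
  rot[7] = cknowledgment$bananaa
  rot[8] = knowledgment$bananaac
  rot[9] = nowledgment$bananaack
  rot[10] = owledgment$bananaackn
  rot[11] = wledgment$bananaackno
  rot[12] = ledgment$bananaacknow
  rot[13] = edgment$bananaacknowl
  rot[14] = dgment$bananaacknowle
  rot[15] = gment$bananaacknowled
  rot[16] = ment$bananaacknowledg
  rot[17] = ent$bananaacknowledgm
  rot[18] = nt$bananaacknowledgme
  rot[19] = t$bananaacknowledgmen
  rot[20] = $bananaacknowledgment
Sorted (with $ < everything):
  sorted[0] = $bananaacknowledgment  (last char: 't')
  sorted[1] = aacknowledgment$banan  (last char: 'n')
  sorted[2] = acknowledgment$banana  (last char: 'a')
  sorted[3] = anaacknowledgment$ban  (last char: 'n')
  sorted[4] = ananaacknowledgment$b  (last char: 'b')
  sorted[5] = bananaacknowledgment$  (last char: '$')
  sorted[6] = cknowledgment$bananaa  (last char: 'a')
  sorted[7] = dgment$bananaacknowle  (last char: 'e')
  sorted[8] = edgment$bananaacknowl  (last char: 'l')
  sorted[9] = ent$bananaacknowledgm  (last char: 'm')
  sorted[10] = gment$bananaacknowled  (last char: 'd')
  sorted[11] = knowledgment$bananaac  (last char: 'c')
  sorted[12] = ledgment$bananaacknow  (last char: 'w')
  sorted[13] = ment$bananaacknowledg  (last char: 'g')
  sorted[14] = naacknowledgment$bana  (last char: 'a')
  sorted[15] = nanaacknowledgment$ba  (last char: 'a')
  sorted[16] = nowledgment$bananaack  (last char: 'k')
  sorted[17] = nt$bananaacknowledgme  (last char: 'e')
  sorted[18] = owledgment$bananaackn  (last char: 'n')
  sorted[19] = t$bananaacknowledgmen  (last char: 'n')
  sorted[20] = wledgment$bananaackno  (last char: 'o')
Last column: tnanb$aelmdcwgaakenno
Original string S is at sorted index 5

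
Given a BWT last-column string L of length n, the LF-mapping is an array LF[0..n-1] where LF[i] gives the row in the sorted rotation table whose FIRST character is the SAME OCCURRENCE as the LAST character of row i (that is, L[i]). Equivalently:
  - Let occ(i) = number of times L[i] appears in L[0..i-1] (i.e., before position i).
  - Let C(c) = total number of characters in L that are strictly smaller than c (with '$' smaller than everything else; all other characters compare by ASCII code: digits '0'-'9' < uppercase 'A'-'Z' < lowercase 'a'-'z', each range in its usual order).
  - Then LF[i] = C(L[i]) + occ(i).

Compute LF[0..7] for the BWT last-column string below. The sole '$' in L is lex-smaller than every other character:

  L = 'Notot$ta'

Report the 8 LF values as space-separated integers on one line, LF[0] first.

Answer: 1 3 5 4 6 0 7 2

Derivation:
Char counts: '$':1, 'N':1, 'a':1, 'o':2, 't':3
C (first-col start): C('$')=0, C('N')=1, C('a')=2, C('o')=3, C('t')=5
L[0]='N': occ=0, LF[0]=C('N')+0=1+0=1
L[1]='o': occ=0, LF[1]=C('o')+0=3+0=3
L[2]='t': occ=0, LF[2]=C('t')+0=5+0=5
L[3]='o': occ=1, LF[3]=C('o')+1=3+1=4
L[4]='t': occ=1, LF[4]=C('t')+1=5+1=6
L[5]='$': occ=0, LF[5]=C('$')+0=0+0=0
L[6]='t': occ=2, LF[6]=C('t')+2=5+2=7
L[7]='a': occ=0, LF[7]=C('a')+0=2+0=2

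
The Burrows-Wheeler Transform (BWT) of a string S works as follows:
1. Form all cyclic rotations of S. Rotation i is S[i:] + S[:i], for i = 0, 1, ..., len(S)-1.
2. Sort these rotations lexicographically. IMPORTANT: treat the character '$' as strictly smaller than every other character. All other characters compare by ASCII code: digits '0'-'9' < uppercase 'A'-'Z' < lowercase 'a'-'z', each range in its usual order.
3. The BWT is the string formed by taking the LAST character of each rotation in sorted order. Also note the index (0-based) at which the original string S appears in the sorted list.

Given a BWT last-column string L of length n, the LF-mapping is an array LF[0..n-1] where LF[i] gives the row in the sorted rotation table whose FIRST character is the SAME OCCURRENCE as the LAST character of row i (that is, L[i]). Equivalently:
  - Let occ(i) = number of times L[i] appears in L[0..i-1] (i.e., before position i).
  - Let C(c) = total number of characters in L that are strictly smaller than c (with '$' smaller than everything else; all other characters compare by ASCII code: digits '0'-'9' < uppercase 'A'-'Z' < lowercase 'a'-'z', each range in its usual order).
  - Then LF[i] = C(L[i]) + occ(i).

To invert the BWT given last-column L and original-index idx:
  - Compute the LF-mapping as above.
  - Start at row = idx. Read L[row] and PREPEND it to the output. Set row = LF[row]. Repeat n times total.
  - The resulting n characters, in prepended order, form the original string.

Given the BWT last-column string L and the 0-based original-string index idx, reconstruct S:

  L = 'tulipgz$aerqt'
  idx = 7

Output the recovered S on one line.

LF mapping: 9 11 5 4 6 3 12 0 1 2 8 7 10
Walk LF starting at row 7, prepending L[row]:
  step 1: row=7, L[7]='$', prepend. Next row=LF[7]=0
  step 2: row=0, L[0]='t', prepend. Next row=LF[0]=9
  step 3: row=9, L[9]='e', prepend. Next row=LF[9]=2
  step 4: row=2, L[2]='l', prepend. Next row=LF[2]=5
  step 5: row=5, L[5]='g', prepend. Next row=LF[5]=3
  step 6: row=3, L[3]='i', prepend. Next row=LF[3]=4
  step 7: row=4, L[4]='p', prepend. Next row=LF[4]=6
  step 8: row=6, L[6]='z', prepend. Next row=LF[6]=12
  step 9: row=12, L[12]='t', prepend. Next row=LF[12]=10
  step 10: row=10, L[10]='r', prepend. Next row=LF[10]=8
  step 11: row=8, L[8]='a', prepend. Next row=LF[8]=1
  step 12: row=1, L[1]='u', prepend. Next row=LF[1]=11
  step 13: row=11, L[11]='q', prepend. Next row=LF[11]=7
Reversed output: quartzpiglet$

Answer: quartzpiglet$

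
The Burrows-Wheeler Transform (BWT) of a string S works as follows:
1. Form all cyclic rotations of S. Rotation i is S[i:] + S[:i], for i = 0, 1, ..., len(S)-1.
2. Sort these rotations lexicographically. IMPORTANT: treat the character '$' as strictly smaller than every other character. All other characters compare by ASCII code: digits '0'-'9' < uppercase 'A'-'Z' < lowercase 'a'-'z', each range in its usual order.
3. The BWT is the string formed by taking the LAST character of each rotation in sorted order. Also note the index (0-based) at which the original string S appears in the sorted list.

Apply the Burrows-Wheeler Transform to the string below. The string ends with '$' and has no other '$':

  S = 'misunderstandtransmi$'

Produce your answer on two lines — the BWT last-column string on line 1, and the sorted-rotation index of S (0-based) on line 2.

All 21 rotations (rotation i = S[i:]+S[:i]):
  rot[0] = misunderstandtransmi$
  rot[1] = isunderstandtransmi$m
  rot[2] = sunderstandtransmi$mi
  rot[3] = understandtransmi$mis
  rot[4] = nderstandtransmi$misu
  rot[5] = derstandtransmi$misun
  rot[6] = erstandtransmi$misund
  rot[7] = rstandtransmi$misunde
  rot[8] = standtransmi$misunder
  rot[9] = tandtransmi$misunders
  rot[10] = andtransmi$misunderst
  rot[11] = ndtransmi$misundersta
  rot[12] = dtransmi$misunderstan
  rot[13] = transmi$misunderstand
  rot[14] = ransmi$misunderstandt
  rot[15] = ansmi$misunderstandtr
  rot[16] = nsmi$misunderstandtra
  rot[17] = smi$misunderstandtran
  rot[18] = mi$misunderstandtrans
  rot[19] = i$misunderstandtransm
  rot[20] = $misunderstandtransmi
Sorted (with $ < everything):
  sorted[0] = $misunderstandtransmi  (last char: 'i')
  sorted[1] = andtransmi$misunderst  (last char: 't')
  sorted[2] = ansmi$misunderstandtr  (last char: 'r')
  sorted[3] = derstandtransmi$misun  (last char: 'n')
  sorted[4] = dtransmi$misunderstan  (last char: 'n')
  sorted[5] = erstandtransmi$misund  (last char: 'd')
  sorted[6] = i$misunderstandtransm  (last char: 'm')
  sorted[7] = isunderstandtransmi$m  (last char: 'm')
  sorted[8] = mi$misunderstandtrans  (last char: 's')
  sorted[9] = misunderstandtransmi$  (last char: '$')
  sorted[10] = nderstandtransmi$misu  (last char: 'u')
  sorted[11] = ndtransmi$misundersta  (last char: 'a')
  sorted[12] = nsmi$misunderstandtra  (last char: 'a')
  sorted[13] = ransmi$misunderstandt  (last char: 't')
  sorted[14] = rstandtransmi$misunde  (last char: 'e')
  sorted[15] = smi$misunderstandtran  (last char: 'n')
  sorted[16] = standtransmi$misunder  (last char: 'r')
  sorted[17] = sunderstandtransmi$mi  (last char: 'i')
  sorted[18] = tandtransmi$misunders  (last char: 's')
  sorted[19] = transmi$misunderstand  (last char: 'd')
  sorted[20] = understandtransmi$mis  (last char: 's')
Last column: itrnndmms$uaatenrisds
Original string S is at sorted index 9

Answer: itrnndmms$uaatenrisds
9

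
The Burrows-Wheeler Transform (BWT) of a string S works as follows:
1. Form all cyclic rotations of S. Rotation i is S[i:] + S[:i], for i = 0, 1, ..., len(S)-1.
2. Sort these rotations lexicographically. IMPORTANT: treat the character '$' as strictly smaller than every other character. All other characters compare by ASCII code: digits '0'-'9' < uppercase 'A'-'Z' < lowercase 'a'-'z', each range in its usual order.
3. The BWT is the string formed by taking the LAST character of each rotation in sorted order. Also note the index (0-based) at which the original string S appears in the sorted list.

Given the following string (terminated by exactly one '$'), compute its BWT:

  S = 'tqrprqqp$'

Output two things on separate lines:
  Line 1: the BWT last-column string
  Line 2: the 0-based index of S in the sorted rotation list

All 9 rotations (rotation i = S[i:]+S[:i]):
  rot[0] = tqrprqqp$
  rot[1] = qrprqqp$t
  rot[2] = rprqqp$tq
  rot[3] = prqqp$tqr
  rot[4] = rqqp$tqrp
  rot[5] = qqp$tqrpr
  rot[6] = qp$tqrprq
  rot[7] = p$tqrprqq
  rot[8] = $tqrprqqp
Sorted (with $ < everything):
  sorted[0] = $tqrprqqp  (last char: 'p')
  sorted[1] = p$tqrprqq  (last char: 'q')
  sorted[2] = prqqp$tqr  (last char: 'r')
  sorted[3] = qp$tqrprq  (last char: 'q')
  sorted[4] = qqp$tqrpr  (last char: 'r')
  sorted[5] = qrprqqp$t  (last char: 't')
  sorted[6] = rprqqp$tq  (last char: 'q')
  sorted[7] = rqqp$tqrp  (last char: 'p')
  sorted[8] = tqrprqqp$  (last char: '$')
Last column: pqrqrtqp$
Original string S is at sorted index 8

Answer: pqrqrtqp$
8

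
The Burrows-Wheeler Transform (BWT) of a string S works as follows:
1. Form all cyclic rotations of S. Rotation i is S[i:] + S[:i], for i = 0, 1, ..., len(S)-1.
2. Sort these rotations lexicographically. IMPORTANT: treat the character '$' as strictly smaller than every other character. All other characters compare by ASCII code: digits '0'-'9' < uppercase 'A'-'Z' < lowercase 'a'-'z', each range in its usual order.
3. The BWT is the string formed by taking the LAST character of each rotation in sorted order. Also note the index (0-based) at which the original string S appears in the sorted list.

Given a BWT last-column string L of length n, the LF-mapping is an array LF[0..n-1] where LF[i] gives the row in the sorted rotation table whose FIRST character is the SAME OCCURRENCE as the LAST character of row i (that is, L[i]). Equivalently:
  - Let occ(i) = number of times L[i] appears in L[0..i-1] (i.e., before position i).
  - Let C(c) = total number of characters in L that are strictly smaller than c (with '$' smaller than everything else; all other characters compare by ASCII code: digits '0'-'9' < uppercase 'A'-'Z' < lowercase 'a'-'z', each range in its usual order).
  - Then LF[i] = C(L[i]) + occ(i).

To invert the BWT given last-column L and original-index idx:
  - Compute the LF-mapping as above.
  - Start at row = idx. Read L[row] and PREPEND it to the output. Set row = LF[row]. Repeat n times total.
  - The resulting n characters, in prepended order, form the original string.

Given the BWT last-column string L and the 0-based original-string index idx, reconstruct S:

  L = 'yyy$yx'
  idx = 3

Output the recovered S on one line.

LF mapping: 2 3 4 0 5 1
Walk LF starting at row 3, prepending L[row]:
  step 1: row=3, L[3]='$', prepend. Next row=LF[3]=0
  step 2: row=0, L[0]='y', prepend. Next row=LF[0]=2
  step 3: row=2, L[2]='y', prepend. Next row=LF[2]=4
  step 4: row=4, L[4]='y', prepend. Next row=LF[4]=5
  step 5: row=5, L[5]='x', prepend. Next row=LF[5]=1
  step 6: row=1, L[1]='y', prepend. Next row=LF[1]=3
Reversed output: yxyyy$

Answer: yxyyy$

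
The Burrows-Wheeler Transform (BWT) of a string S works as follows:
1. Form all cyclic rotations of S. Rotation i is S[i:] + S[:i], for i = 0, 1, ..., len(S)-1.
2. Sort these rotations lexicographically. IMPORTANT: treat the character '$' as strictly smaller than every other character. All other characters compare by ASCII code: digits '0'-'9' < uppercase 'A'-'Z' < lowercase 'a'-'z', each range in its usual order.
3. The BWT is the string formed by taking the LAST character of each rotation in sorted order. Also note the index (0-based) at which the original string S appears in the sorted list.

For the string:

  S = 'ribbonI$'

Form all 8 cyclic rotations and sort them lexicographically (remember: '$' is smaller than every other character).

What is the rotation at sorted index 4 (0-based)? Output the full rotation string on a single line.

All 8 rotations (rotation i = S[i:]+S[:i]):
  rot[0] = ribbonI$
  rot[1] = ibbonI$r
  rot[2] = bbonI$ri
  rot[3] = bonI$rib
  rot[4] = onI$ribb
  rot[5] = nI$ribbo
  rot[6] = I$ribbon
  rot[7] = $ribbonI
Sorted (with $ < everything):
  sorted[0] = $ribbonI
  sorted[1] = I$ribbon
  sorted[2] = bbonI$ri
  sorted[3] = bonI$rib
  sorted[4] = ibbonI$r
  sorted[5] = nI$ribbo
  sorted[6] = onI$ribb
  sorted[7] = ribbonI$
sorted[4] = ibbonI$r

Answer: ibbonI$r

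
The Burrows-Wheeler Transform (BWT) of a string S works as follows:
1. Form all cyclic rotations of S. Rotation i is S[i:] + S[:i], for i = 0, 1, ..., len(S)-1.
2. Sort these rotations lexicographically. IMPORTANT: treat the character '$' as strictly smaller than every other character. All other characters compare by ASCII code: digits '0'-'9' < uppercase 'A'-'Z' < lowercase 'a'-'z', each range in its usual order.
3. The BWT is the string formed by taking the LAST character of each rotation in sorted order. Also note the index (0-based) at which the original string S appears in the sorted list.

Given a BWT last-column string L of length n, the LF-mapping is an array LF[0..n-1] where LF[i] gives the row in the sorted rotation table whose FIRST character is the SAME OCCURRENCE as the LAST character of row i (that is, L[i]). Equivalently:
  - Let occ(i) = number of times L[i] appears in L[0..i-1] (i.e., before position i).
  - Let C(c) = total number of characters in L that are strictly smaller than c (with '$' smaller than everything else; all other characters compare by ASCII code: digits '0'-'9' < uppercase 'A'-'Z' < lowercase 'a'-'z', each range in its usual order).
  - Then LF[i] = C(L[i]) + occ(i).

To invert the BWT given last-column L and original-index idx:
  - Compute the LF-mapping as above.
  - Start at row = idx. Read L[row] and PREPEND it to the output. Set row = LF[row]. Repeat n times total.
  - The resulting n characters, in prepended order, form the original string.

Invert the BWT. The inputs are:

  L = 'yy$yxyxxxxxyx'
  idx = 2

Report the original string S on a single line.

LF mapping: 8 9 0 10 1 11 2 3 4 5 6 12 7
Walk LF starting at row 2, prepending L[row]:
  step 1: row=2, L[2]='$', prepend. Next row=LF[2]=0
  step 2: row=0, L[0]='y', prepend. Next row=LF[0]=8
  step 3: row=8, L[8]='x', prepend. Next row=LF[8]=4
  step 4: row=4, L[4]='x', prepend. Next row=LF[4]=1
  step 5: row=1, L[1]='y', prepend. Next row=LF[1]=9
  step 6: row=9, L[9]='x', prepend. Next row=LF[9]=5
  step 7: row=5, L[5]='y', prepend. Next row=LF[5]=11
  step 8: row=11, L[11]='y', prepend. Next row=LF[11]=12
  step 9: row=12, L[12]='x', prepend. Next row=LF[12]=7
  step 10: row=7, L[7]='x', prepend. Next row=LF[7]=3
  step 11: row=3, L[3]='y', prepend. Next row=LF[3]=10
  step 12: row=10, L[10]='x', prepend. Next row=LF[10]=6
  step 13: row=6, L[6]='x', prepend. Next row=LF[6]=2
Reversed output: xxyxxyyxyxxy$

Answer: xxyxxyyxyxxy$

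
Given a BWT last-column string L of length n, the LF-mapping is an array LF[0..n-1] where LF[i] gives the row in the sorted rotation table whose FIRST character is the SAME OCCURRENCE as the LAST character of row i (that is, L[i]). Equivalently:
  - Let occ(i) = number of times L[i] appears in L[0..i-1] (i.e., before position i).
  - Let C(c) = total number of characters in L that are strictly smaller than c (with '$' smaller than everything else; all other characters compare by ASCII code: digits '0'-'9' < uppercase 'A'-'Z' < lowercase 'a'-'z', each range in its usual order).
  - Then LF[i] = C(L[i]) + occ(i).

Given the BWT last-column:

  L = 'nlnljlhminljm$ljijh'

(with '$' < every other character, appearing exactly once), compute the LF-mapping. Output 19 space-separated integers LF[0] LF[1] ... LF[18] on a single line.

Answer: 16 9 17 10 5 11 1 14 3 18 12 6 15 0 13 7 4 8 2

Derivation:
Char counts: '$':1, 'h':2, 'i':2, 'j':4, 'l':5, 'm':2, 'n':3
C (first-col start): C('$')=0, C('h')=1, C('i')=3, C('j')=5, C('l')=9, C('m')=14, C('n')=16
L[0]='n': occ=0, LF[0]=C('n')+0=16+0=16
L[1]='l': occ=0, LF[1]=C('l')+0=9+0=9
L[2]='n': occ=1, LF[2]=C('n')+1=16+1=17
L[3]='l': occ=1, LF[3]=C('l')+1=9+1=10
L[4]='j': occ=0, LF[4]=C('j')+0=5+0=5
L[5]='l': occ=2, LF[5]=C('l')+2=9+2=11
L[6]='h': occ=0, LF[6]=C('h')+0=1+0=1
L[7]='m': occ=0, LF[7]=C('m')+0=14+0=14
L[8]='i': occ=0, LF[8]=C('i')+0=3+0=3
L[9]='n': occ=2, LF[9]=C('n')+2=16+2=18
L[10]='l': occ=3, LF[10]=C('l')+3=9+3=12
L[11]='j': occ=1, LF[11]=C('j')+1=5+1=6
L[12]='m': occ=1, LF[12]=C('m')+1=14+1=15
L[13]='$': occ=0, LF[13]=C('$')+0=0+0=0
L[14]='l': occ=4, LF[14]=C('l')+4=9+4=13
L[15]='j': occ=2, LF[15]=C('j')+2=5+2=7
L[16]='i': occ=1, LF[16]=C('i')+1=3+1=4
L[17]='j': occ=3, LF[17]=C('j')+3=5+3=8
L[18]='h': occ=1, LF[18]=C('h')+1=1+1=2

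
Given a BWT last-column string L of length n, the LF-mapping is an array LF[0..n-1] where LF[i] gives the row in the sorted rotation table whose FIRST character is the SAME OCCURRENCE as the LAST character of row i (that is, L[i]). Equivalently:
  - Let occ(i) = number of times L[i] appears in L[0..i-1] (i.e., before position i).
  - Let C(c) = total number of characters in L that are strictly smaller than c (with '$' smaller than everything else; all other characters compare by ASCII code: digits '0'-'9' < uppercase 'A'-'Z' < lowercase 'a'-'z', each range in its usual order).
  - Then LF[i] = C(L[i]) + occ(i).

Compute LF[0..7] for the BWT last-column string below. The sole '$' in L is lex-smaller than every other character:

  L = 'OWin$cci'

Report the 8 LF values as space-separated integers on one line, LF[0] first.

Answer: 1 2 5 7 0 3 4 6

Derivation:
Char counts: '$':1, 'O':1, 'W':1, 'c':2, 'i':2, 'n':1
C (first-col start): C('$')=0, C('O')=1, C('W')=2, C('c')=3, C('i')=5, C('n')=7
L[0]='O': occ=0, LF[0]=C('O')+0=1+0=1
L[1]='W': occ=0, LF[1]=C('W')+0=2+0=2
L[2]='i': occ=0, LF[2]=C('i')+0=5+0=5
L[3]='n': occ=0, LF[3]=C('n')+0=7+0=7
L[4]='$': occ=0, LF[4]=C('$')+0=0+0=0
L[5]='c': occ=0, LF[5]=C('c')+0=3+0=3
L[6]='c': occ=1, LF[6]=C('c')+1=3+1=4
L[7]='i': occ=1, LF[7]=C('i')+1=5+1=6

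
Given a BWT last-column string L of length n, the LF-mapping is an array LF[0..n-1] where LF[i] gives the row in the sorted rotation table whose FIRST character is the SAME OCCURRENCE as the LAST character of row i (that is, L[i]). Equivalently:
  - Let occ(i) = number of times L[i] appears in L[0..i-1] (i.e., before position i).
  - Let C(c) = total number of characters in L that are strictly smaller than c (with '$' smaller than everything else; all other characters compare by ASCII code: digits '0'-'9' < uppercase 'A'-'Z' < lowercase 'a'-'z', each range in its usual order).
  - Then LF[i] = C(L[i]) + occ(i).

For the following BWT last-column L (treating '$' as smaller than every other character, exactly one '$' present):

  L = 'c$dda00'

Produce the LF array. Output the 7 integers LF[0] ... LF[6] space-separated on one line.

Answer: 4 0 5 6 3 1 2

Derivation:
Char counts: '$':1, '0':2, 'a':1, 'c':1, 'd':2
C (first-col start): C('$')=0, C('0')=1, C('a')=3, C('c')=4, C('d')=5
L[0]='c': occ=0, LF[0]=C('c')+0=4+0=4
L[1]='$': occ=0, LF[1]=C('$')+0=0+0=0
L[2]='d': occ=0, LF[2]=C('d')+0=5+0=5
L[3]='d': occ=1, LF[3]=C('d')+1=5+1=6
L[4]='a': occ=0, LF[4]=C('a')+0=3+0=3
L[5]='0': occ=0, LF[5]=C('0')+0=1+0=1
L[6]='0': occ=1, LF[6]=C('0')+1=1+1=2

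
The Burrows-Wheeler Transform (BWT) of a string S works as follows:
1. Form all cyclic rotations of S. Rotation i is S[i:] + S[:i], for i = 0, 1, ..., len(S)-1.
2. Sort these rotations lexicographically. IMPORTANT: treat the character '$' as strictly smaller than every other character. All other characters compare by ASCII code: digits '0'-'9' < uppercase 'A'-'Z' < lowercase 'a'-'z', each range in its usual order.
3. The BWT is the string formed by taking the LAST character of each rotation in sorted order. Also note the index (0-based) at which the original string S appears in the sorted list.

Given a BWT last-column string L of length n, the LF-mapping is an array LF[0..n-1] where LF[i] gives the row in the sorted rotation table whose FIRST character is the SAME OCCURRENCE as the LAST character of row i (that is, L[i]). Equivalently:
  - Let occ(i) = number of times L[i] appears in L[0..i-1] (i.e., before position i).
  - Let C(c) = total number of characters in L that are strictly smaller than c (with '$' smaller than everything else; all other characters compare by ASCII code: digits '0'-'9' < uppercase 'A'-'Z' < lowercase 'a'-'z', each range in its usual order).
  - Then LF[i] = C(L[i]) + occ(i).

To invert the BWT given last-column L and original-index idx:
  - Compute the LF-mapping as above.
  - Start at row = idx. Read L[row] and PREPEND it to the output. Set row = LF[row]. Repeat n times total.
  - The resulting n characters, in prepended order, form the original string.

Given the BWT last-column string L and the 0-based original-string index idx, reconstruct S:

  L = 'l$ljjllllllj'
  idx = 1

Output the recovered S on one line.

LF mapping: 4 0 5 1 2 6 7 8 9 10 11 3
Walk LF starting at row 1, prepending L[row]:
  step 1: row=1, L[1]='$', prepend. Next row=LF[1]=0
  step 2: row=0, L[0]='l', prepend. Next row=LF[0]=4
  step 3: row=4, L[4]='j', prepend. Next row=LF[4]=2
  step 4: row=2, L[2]='l', prepend. Next row=LF[2]=5
  step 5: row=5, L[5]='l', prepend. Next row=LF[5]=6
  step 6: row=6, L[6]='l', prepend. Next row=LF[6]=7
  step 7: row=7, L[7]='l', prepend. Next row=LF[7]=8
  step 8: row=8, L[8]='l', prepend. Next row=LF[8]=9
  step 9: row=9, L[9]='l', prepend. Next row=LF[9]=10
  step 10: row=10, L[10]='l', prepend. Next row=LF[10]=11
  step 11: row=11, L[11]='j', prepend. Next row=LF[11]=3
  step 12: row=3, L[3]='j', prepend. Next row=LF[3]=1
Reversed output: jjllllllljl$

Answer: jjllllllljl$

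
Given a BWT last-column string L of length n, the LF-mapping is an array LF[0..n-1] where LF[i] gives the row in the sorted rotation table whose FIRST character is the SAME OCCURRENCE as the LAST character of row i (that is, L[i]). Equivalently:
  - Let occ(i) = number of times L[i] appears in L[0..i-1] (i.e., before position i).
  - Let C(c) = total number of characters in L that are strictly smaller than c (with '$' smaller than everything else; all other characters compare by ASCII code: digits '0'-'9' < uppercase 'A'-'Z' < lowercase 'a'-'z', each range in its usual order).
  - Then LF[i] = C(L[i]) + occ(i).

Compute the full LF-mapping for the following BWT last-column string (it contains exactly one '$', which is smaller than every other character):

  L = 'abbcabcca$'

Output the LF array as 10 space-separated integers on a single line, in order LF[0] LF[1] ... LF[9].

Answer: 1 4 5 7 2 6 8 9 3 0

Derivation:
Char counts: '$':1, 'a':3, 'b':3, 'c':3
C (first-col start): C('$')=0, C('a')=1, C('b')=4, C('c')=7
L[0]='a': occ=0, LF[0]=C('a')+0=1+0=1
L[1]='b': occ=0, LF[1]=C('b')+0=4+0=4
L[2]='b': occ=1, LF[2]=C('b')+1=4+1=5
L[3]='c': occ=0, LF[3]=C('c')+0=7+0=7
L[4]='a': occ=1, LF[4]=C('a')+1=1+1=2
L[5]='b': occ=2, LF[5]=C('b')+2=4+2=6
L[6]='c': occ=1, LF[6]=C('c')+1=7+1=8
L[7]='c': occ=2, LF[7]=C('c')+2=7+2=9
L[8]='a': occ=2, LF[8]=C('a')+2=1+2=3
L[9]='$': occ=0, LF[9]=C('$')+0=0+0=0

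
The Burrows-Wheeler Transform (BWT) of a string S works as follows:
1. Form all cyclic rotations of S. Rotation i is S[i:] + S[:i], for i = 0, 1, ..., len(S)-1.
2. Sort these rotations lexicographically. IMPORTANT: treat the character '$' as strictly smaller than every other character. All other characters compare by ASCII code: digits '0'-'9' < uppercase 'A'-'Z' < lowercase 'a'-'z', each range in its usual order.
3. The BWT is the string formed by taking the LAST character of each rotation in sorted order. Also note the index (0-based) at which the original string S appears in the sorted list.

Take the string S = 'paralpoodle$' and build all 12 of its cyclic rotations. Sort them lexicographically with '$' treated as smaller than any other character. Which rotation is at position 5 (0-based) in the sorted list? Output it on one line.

All 12 rotations (rotation i = S[i:]+S[:i]):
  rot[0] = paralpoodle$
  rot[1] = aralpoodle$p
  rot[2] = ralpoodle$pa
  rot[3] = alpoodle$par
  rot[4] = lpoodle$para
  rot[5] = poodle$paral
  rot[6] = oodle$paralp
  rot[7] = odle$paralpo
  rot[8] = dle$paralpoo
  rot[9] = le$paralpood
  rot[10] = e$paralpoodl
  rot[11] = $paralpoodle
Sorted (with $ < everything):
  sorted[0] = $paralpoodle
  sorted[1] = alpoodle$par
  sorted[2] = aralpoodle$p
  sorted[3] = dle$paralpoo
  sorted[4] = e$paralpoodl
  sorted[5] = le$paralpood
  sorted[6] = lpoodle$para
  sorted[7] = odle$paralpo
  sorted[8] = oodle$paralp
  sorted[9] = paralpoodle$
  sorted[10] = poodle$paral
  sorted[11] = ralpoodle$pa
sorted[5] = le$paralpood

Answer: le$paralpood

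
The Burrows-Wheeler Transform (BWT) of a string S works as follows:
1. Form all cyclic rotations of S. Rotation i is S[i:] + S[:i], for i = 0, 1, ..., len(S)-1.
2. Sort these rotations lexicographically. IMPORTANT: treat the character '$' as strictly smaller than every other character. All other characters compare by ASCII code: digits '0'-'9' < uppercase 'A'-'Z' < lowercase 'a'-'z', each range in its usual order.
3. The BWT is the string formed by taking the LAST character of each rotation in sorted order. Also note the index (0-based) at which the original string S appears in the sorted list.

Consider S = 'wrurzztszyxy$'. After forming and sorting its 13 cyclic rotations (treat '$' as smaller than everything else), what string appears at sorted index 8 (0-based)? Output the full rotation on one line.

Answer: y$wrurzztszyx

Derivation:
All 13 rotations (rotation i = S[i:]+S[:i]):
  rot[0] = wrurzztszyxy$
  rot[1] = rurzztszyxy$w
  rot[2] = urzztszyxy$wr
  rot[3] = rzztszyxy$wru
  rot[4] = zztszyxy$wrur
  rot[5] = ztszyxy$wrurz
  rot[6] = tszyxy$wrurzz
  rot[7] = szyxy$wrurzzt
  rot[8] = zyxy$wrurzzts
  rot[9] = yxy$wrurzztsz
  rot[10] = xy$wrurzztszy
  rot[11] = y$wrurzztszyx
  rot[12] = $wrurzztszyxy
Sorted (with $ < everything):
  sorted[0] = $wrurzztszyxy
  sorted[1] = rurzztszyxy$w
  sorted[2] = rzztszyxy$wru
  sorted[3] = szyxy$wrurzzt
  sorted[4] = tszyxy$wrurzz
  sorted[5] = urzztszyxy$wr
  sorted[6] = wrurzztszyxy$
  sorted[7] = xy$wrurzztszy
  sorted[8] = y$wrurzztszyx
  sorted[9] = yxy$wrurzztsz
  sorted[10] = ztszyxy$wrurz
  sorted[11] = zyxy$wrurzzts
  sorted[12] = zztszyxy$wrur
sorted[8] = y$wrurzztszyx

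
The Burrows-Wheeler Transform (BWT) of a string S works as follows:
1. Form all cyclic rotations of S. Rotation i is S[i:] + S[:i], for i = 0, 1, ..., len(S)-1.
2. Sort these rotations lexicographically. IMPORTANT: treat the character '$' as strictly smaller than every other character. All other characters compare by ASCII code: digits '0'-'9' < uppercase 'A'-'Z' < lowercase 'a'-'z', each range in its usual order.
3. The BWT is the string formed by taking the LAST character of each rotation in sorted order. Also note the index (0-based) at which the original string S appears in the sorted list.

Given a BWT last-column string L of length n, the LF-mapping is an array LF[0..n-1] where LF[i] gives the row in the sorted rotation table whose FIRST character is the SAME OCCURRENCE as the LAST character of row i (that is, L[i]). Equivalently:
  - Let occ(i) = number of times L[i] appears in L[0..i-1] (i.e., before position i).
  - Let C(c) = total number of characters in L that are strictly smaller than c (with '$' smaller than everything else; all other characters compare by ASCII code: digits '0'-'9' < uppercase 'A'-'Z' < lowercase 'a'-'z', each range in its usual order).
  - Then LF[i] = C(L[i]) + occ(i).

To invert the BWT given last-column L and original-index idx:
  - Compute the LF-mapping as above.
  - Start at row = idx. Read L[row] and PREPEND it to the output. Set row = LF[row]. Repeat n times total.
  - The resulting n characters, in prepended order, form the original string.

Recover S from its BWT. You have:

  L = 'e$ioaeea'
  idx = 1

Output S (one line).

Answer: aeeiaoe$

Derivation:
LF mapping: 3 0 6 7 1 4 5 2
Walk LF starting at row 1, prepending L[row]:
  step 1: row=1, L[1]='$', prepend. Next row=LF[1]=0
  step 2: row=0, L[0]='e', prepend. Next row=LF[0]=3
  step 3: row=3, L[3]='o', prepend. Next row=LF[3]=7
  step 4: row=7, L[7]='a', prepend. Next row=LF[7]=2
  step 5: row=2, L[2]='i', prepend. Next row=LF[2]=6
  step 6: row=6, L[6]='e', prepend. Next row=LF[6]=5
  step 7: row=5, L[5]='e', prepend. Next row=LF[5]=4
  step 8: row=4, L[4]='a', prepend. Next row=LF[4]=1
Reversed output: aeeiaoe$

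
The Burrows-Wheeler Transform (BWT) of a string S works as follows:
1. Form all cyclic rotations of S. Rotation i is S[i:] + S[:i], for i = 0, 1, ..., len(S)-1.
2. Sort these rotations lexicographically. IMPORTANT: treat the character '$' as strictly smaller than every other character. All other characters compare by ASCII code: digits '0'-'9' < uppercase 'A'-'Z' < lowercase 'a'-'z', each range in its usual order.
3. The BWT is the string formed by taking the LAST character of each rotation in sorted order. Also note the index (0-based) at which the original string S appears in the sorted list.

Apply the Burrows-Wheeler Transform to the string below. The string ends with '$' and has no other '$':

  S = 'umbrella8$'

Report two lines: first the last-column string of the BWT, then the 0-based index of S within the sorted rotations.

Answer: 8almrleub$
9

Derivation:
All 10 rotations (rotation i = S[i:]+S[:i]):
  rot[0] = umbrella8$
  rot[1] = mbrella8$u
  rot[2] = brella8$um
  rot[3] = rella8$umb
  rot[4] = ella8$umbr
  rot[5] = lla8$umbre
  rot[6] = la8$umbrel
  rot[7] = a8$umbrell
  rot[8] = 8$umbrella
  rot[9] = $umbrella8
Sorted (with $ < everything):
  sorted[0] = $umbrella8  (last char: '8')
  sorted[1] = 8$umbrella  (last char: 'a')
  sorted[2] = a8$umbrell  (last char: 'l')
  sorted[3] = brella8$um  (last char: 'm')
  sorted[4] = ella8$umbr  (last char: 'r')
  sorted[5] = la8$umbrel  (last char: 'l')
  sorted[6] = lla8$umbre  (last char: 'e')
  sorted[7] = mbrella8$u  (last char: 'u')
  sorted[8] = rella8$umb  (last char: 'b')
  sorted[9] = umbrella8$  (last char: '$')
Last column: 8almrleub$
Original string S is at sorted index 9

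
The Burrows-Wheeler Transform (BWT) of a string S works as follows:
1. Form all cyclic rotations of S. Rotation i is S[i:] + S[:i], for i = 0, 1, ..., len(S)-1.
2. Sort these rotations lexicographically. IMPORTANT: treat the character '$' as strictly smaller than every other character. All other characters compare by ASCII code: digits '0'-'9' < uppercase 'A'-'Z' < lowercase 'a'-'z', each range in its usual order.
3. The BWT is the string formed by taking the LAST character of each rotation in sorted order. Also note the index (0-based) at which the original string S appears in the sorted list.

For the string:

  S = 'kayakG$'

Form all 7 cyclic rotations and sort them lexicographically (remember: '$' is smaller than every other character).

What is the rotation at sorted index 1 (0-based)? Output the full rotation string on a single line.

Answer: G$kayak

Derivation:
All 7 rotations (rotation i = S[i:]+S[:i]):
  rot[0] = kayakG$
  rot[1] = ayakG$k
  rot[2] = yakG$ka
  rot[3] = akG$kay
  rot[4] = kG$kaya
  rot[5] = G$kayak
  rot[6] = $kayakG
Sorted (with $ < everything):
  sorted[0] = $kayakG
  sorted[1] = G$kayak
  sorted[2] = akG$kay
  sorted[3] = ayakG$k
  sorted[4] = kG$kaya
  sorted[5] = kayakG$
  sorted[6] = yakG$ka
sorted[1] = G$kayak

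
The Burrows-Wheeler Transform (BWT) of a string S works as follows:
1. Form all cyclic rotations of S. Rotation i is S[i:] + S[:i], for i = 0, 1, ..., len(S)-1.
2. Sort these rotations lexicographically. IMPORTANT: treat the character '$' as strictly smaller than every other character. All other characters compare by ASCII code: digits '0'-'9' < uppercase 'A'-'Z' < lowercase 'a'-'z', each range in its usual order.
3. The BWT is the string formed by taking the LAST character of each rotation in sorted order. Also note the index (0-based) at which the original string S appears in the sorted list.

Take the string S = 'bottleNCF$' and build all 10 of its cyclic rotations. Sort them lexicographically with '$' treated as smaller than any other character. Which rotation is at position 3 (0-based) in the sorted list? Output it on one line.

Answer: NCF$bottle

Derivation:
All 10 rotations (rotation i = S[i:]+S[:i]):
  rot[0] = bottleNCF$
  rot[1] = ottleNCF$b
  rot[2] = ttleNCF$bo
  rot[3] = tleNCF$bot
  rot[4] = leNCF$bott
  rot[5] = eNCF$bottl
  rot[6] = NCF$bottle
  rot[7] = CF$bottleN
  rot[8] = F$bottleNC
  rot[9] = $bottleNCF
Sorted (with $ < everything):
  sorted[0] = $bottleNCF
  sorted[1] = CF$bottleN
  sorted[2] = F$bottleNC
  sorted[3] = NCF$bottle
  sorted[4] = bottleNCF$
  sorted[5] = eNCF$bottl
  sorted[6] = leNCF$bott
  sorted[7] = ottleNCF$b
  sorted[8] = tleNCF$bot
  sorted[9] = ttleNCF$bo
sorted[3] = NCF$bottle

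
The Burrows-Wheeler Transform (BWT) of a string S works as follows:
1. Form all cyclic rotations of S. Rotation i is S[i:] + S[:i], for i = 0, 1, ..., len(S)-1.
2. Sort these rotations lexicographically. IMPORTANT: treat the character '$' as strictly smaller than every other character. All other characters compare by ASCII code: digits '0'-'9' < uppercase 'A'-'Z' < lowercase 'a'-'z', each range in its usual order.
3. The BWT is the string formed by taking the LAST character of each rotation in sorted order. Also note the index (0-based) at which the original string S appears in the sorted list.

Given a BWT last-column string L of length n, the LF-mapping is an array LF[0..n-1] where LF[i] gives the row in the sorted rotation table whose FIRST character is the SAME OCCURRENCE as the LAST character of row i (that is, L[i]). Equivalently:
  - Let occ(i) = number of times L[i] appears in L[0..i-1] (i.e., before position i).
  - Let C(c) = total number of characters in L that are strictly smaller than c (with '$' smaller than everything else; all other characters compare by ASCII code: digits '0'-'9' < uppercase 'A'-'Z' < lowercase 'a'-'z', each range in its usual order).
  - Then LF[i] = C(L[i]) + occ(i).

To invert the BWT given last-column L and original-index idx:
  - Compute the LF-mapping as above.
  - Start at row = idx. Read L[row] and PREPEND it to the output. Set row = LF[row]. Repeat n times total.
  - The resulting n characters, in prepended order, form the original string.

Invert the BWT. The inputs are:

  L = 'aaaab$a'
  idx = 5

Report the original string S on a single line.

Answer: abaaaa$

Derivation:
LF mapping: 1 2 3 4 6 0 5
Walk LF starting at row 5, prepending L[row]:
  step 1: row=5, L[5]='$', prepend. Next row=LF[5]=0
  step 2: row=0, L[0]='a', prepend. Next row=LF[0]=1
  step 3: row=1, L[1]='a', prepend. Next row=LF[1]=2
  step 4: row=2, L[2]='a', prepend. Next row=LF[2]=3
  step 5: row=3, L[3]='a', prepend. Next row=LF[3]=4
  step 6: row=4, L[4]='b', prepend. Next row=LF[4]=6
  step 7: row=6, L[6]='a', prepend. Next row=LF[6]=5
Reversed output: abaaaa$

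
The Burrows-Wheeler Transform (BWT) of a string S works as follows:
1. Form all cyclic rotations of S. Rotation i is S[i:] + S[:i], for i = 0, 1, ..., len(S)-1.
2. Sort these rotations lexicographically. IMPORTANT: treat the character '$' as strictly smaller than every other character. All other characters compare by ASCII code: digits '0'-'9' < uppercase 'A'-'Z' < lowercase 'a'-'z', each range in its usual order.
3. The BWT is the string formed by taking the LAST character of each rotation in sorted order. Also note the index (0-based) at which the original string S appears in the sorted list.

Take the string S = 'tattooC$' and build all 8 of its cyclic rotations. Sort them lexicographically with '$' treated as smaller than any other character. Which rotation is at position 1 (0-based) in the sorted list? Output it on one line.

Answer: C$tattoo

Derivation:
All 8 rotations (rotation i = S[i:]+S[:i]):
  rot[0] = tattooC$
  rot[1] = attooC$t
  rot[2] = ttooC$ta
  rot[3] = tooC$tat
  rot[4] = ooC$tatt
  rot[5] = oC$tatto
  rot[6] = C$tattoo
  rot[7] = $tattooC
Sorted (with $ < everything):
  sorted[0] = $tattooC
  sorted[1] = C$tattoo
  sorted[2] = attooC$t
  sorted[3] = oC$tatto
  sorted[4] = ooC$tatt
  sorted[5] = tattooC$
  sorted[6] = tooC$tat
  sorted[7] = ttooC$ta
sorted[1] = C$tattoo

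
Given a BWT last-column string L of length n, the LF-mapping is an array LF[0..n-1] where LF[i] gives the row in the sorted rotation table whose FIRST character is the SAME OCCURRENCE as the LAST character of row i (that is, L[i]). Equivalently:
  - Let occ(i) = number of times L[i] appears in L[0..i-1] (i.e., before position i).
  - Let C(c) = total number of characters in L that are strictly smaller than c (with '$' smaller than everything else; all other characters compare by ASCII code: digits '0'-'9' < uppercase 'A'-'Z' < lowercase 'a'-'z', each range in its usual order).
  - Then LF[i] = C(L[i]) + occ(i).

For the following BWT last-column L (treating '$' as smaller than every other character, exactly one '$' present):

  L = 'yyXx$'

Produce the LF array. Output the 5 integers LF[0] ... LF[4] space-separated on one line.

Char counts: '$':1, 'X':1, 'x':1, 'y':2
C (first-col start): C('$')=0, C('X')=1, C('x')=2, C('y')=3
L[0]='y': occ=0, LF[0]=C('y')+0=3+0=3
L[1]='y': occ=1, LF[1]=C('y')+1=3+1=4
L[2]='X': occ=0, LF[2]=C('X')+0=1+0=1
L[3]='x': occ=0, LF[3]=C('x')+0=2+0=2
L[4]='$': occ=0, LF[4]=C('$')+0=0+0=0

Answer: 3 4 1 2 0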